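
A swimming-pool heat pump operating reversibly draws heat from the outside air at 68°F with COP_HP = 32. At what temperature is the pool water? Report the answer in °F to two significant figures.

85 °F

COP_HP = T_H/(T_H − T_C) rearranges to T_H = COP·T_C/(COP − 1).
With T_C = 293.15 K, T_H = 32 × 293.15/31.00 = 302.61 K.
Converting, 302.61 K = 85.02°F.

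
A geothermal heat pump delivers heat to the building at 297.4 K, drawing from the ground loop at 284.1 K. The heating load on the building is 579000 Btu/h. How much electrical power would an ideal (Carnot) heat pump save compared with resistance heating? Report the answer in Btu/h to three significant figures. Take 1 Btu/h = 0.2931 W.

553000 Btu/h

The reservoir spacing is ΔT = 297.4 − 284.1 = 13.30 K.
COP_Carnot = T_H/ΔT = 297.40/13.30 = 22.36.
Resistance heating needs Ẇ_res = Q̇_H = 579000 Btu/h; the reversible heat pump needs only Ẇ_hp = Q̇_H/COP = 25890 Btu/h.
Saving = 579000 − 25890 = 553100 Btu/h.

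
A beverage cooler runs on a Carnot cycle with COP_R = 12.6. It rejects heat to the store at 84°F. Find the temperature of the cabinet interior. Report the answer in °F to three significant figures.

44.0 °F

For a Carnot refrigerator COP_R = T_C/(T_H − T_C), so T_C = COP·T_H/(1 + COP).
With T_H = 302.04 K, T_C = 12.6 × 302.04/13.60 = 279.83 K.
Converting, 279.83 K = 44.02°F.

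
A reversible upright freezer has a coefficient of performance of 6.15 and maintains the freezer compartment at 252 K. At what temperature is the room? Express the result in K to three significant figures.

293 K

COP_R = T_C/(T_H − T_C) gives T_H − T_C = T_C/COP.
With T_C = 252.00 K, T_H = 252.00 × (1 + 1/6.15) = 292.98 K.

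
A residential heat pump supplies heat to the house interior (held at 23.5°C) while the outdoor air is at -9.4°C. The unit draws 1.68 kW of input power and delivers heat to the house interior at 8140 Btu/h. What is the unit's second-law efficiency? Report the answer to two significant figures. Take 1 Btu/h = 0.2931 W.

0.16

Converting, Q̇_H = 8140 Btu/h = 2.386 kW, so COP_actual = Q̇_H/Ẇ = 2.386/1.680 = 1.420.
In absolute terms T_C = 263.75 K and T_H = 296.65 K, so ΔT = 32.90 K.
COP_Carnot = T_H/ΔT = 296.65/32.90 = 9.017.
η_II = COP_actual/COP_Carnot = 1.420/9.017 = 0.1575.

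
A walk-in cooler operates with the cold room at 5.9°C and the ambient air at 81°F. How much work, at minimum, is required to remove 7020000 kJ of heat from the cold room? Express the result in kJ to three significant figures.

In absolute terms T_C = 279.05 K and T_H = 300.37 K, so ΔT = 21.32 K.
The reversible limit is COP_R = T_C/ΔT = 13.09, so W_min = Q_C/COP = Q_C·ΔT/T_C.
W_min = 7020000 × 21.32/279.05 = 536400 kJ.

536000 kJ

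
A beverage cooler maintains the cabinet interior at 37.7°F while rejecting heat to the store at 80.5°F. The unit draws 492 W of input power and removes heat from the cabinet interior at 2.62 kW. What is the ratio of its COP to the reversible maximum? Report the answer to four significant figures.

0.4582

Converting, Q̇_C = 2.620 kW = 2620 W, so COP_actual = Q̇_C/Ẇ = 2620/492.0 = 5.325.
In absolute terms T_C = 276.32 K and T_H = 300.09 K, so ΔT = 23.78 K.
COP_Carnot = T_C/ΔT = 276.32/23.78 = 11.62.
η_II = COP_actual/COP_Carnot = 5.325/11.62 = 0.4582.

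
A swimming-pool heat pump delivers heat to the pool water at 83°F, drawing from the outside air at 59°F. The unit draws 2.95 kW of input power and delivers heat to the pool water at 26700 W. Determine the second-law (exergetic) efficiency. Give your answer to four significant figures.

0.4003

Converting, Q̇_H = 26700 W = 26.70 kW, so COP_actual = Q̇_H/Ẇ = 26.70/2.950 = 9.051.
In absolute terms T_C = 288.15 K and T_H = 301.48 K, so ΔT = 13.33 K.
COP_Carnot = T_H/ΔT = 301.48/13.33 = 22.61.
η_II = COP_actual/COP_Carnot = 9.051/22.61 = 0.4003.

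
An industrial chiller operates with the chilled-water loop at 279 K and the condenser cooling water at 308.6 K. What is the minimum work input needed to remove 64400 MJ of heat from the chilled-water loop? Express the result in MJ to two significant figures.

6800 MJ

The reservoir spacing is ΔT = 308.6 − 279 = 29.60 K.
The reversible limit is COP_R = T_C/ΔT = 9.426, so W_min = Q_C/COP = Q_C·ΔT/T_C.
W_min = 64400 × 29.60/279.00 = 6832 MJ.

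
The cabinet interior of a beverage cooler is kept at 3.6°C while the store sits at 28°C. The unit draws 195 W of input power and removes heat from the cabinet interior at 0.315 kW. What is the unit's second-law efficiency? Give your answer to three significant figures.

Converting, Q̇_C = 0.3150 kW = 315.0 W, so COP_actual = Q̇_C/Ẇ = 315.0/195.0 = 1.615.
In absolute terms T_C = 276.75 K and T_H = 301.15 K, so ΔT = 24.40 K.
COP_Carnot = T_C/ΔT = 276.75/24.40 = 11.34.
η_II = COP_actual/COP_Carnot = 1.615/11.34 = 0.1424.

0.142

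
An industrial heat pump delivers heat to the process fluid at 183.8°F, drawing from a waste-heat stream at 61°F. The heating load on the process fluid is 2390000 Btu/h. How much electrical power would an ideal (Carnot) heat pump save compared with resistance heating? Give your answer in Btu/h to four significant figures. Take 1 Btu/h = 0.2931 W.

1934000 Btu/h

In absolute terms T_C = 289.26 K and T_H = 357.48 K, so ΔT = 68.22 K.
COP_Carnot = T_H/ΔT = 357.48/68.22 = 5.240.
Resistance heating needs Ẇ_res = Q̇_H = 2390000 Btu/h; the reversible heat pump needs only Ẇ_hp = Q̇_H/COP = 456100 Btu/h.
Saving = 2390000 − 456100 = 1934000 Btu/h.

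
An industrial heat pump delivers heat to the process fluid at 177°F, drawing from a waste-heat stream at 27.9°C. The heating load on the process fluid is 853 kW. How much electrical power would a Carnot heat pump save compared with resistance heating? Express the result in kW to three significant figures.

726 kW

In absolute terms T_C = 301.05 K and T_H = 353.71 K, so ΔT = 52.66 K.
COP_Carnot = T_H/ΔT = 353.71/52.66 = 6.717.
Resistance heating needs Ẇ_res = Q̇_H = 853.0 kW; the reversible heat pump needs only Ẇ_hp = Q̇_H/COP = 127.0 kW.
Saving = 853.0 − 127.0 = 726.0 kW.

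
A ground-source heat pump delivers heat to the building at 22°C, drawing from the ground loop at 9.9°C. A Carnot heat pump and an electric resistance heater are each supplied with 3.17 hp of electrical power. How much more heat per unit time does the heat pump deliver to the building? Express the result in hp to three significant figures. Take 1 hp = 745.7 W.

74.2 hp

In absolute terms T_C = 283.05 K and T_H = 295.15 K, so ΔT = 12.10 K.
COP_Carnot = T_H/ΔT = 295.15/12.10 = 24.39.
The heat pump delivers Q̇_H = COP × Ẇ = 77.32 hp; the resistance heater delivers Ẇ = 3.170 hp.
Extra = (COP − 1)·Ẇ = 74.15 hp.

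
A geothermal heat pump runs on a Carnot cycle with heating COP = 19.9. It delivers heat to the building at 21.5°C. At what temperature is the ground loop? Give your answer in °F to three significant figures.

COP_HP = T_H/(T_H − T_C) gives T_H − T_C = T_H/COP.
With T_H = 294.65 K, T_C = 294.65 × (1 − 1/19.9) = 279.84 K.
Converting, 279.84 K = 44.05°F.

44.0 °F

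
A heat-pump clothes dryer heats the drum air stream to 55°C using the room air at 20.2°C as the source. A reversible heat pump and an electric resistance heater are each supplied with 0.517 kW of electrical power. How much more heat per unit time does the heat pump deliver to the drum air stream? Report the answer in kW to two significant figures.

4.4 kW

In absolute terms T_C = 293.35 K and T_H = 328.15 K, so ΔT = 34.80 K.
COP_Carnot = T_H/ΔT = 328.15/34.80 = 9.430.
The heat pump delivers Q̇_H = COP × Ẇ = 4.875 kW; the resistance heater delivers Ẇ = 0.5170 kW.
Extra = (COP − 1)·Ẇ = 4.358 kW.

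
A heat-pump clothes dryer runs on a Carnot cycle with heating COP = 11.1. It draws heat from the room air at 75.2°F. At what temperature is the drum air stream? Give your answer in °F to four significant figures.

128.2 °F

COP_HP = T_H/(T_H − T_C) rearranges to T_H = COP·T_C/(COP − 1).
With T_C = 297.15 K, T_H = 11.1 × 297.15/10.10 = 326.57 K.
Converting, 326.57 K = 128.16°F.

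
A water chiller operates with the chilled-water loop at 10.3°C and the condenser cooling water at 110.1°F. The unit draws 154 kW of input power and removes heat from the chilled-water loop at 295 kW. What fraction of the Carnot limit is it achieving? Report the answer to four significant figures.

0.2236

COP_actual = Q̇_C/Ẇ = 295.0/154.0 = 1.916.
In absolute terms T_C = 283.45 K and T_H = 316.54 K, so ΔT = 33.09 K.
COP_Carnot = T_C/ΔT = 283.45/33.09 = 8.566.
η_II = COP_actual/COP_Carnot = 1.916/8.566 = 0.2236.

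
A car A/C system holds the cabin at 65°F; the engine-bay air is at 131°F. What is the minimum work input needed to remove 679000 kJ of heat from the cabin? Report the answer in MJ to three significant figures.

85.4 MJ

In absolute terms T_C = 291.48 K and T_H = 328.15 K, so ΔT = 36.67 K.
The reversible limit is COP_R = T_C/ΔT = 7.950, so W_min = Q_C/COP = Q_C·ΔT/T_C.
W_min = 679000 × 36.67/291.48 = 85410 kJ = 85.41 MJ.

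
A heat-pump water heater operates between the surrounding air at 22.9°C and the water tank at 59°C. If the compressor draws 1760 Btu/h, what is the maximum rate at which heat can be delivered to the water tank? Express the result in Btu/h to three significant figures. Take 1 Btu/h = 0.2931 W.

In absolute terms T_C = 296.05 K and T_H = 332.15 K, so ΔT = 36.10 K.
COP_Carnot = T_H/ΔT = 332.15/36.10 = 9.201.
Q̇_max = COP_Carnot × Ẇ = 9.201 × 1760 Btu/h = 16190 Btu/h.

16200 Btu/h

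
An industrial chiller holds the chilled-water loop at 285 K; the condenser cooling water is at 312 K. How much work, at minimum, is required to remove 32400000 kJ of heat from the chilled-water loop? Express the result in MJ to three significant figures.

3070 MJ

The reservoir spacing is ΔT = 312 − 285 = 27.00 K.
The reversible limit is COP_R = T_C/ΔT = 10.56, so W_min = Q_C/COP = Q_C·ΔT/T_C.
W_min = 32400000 × 27.00/285.00 = 3069000 kJ = 3069 MJ.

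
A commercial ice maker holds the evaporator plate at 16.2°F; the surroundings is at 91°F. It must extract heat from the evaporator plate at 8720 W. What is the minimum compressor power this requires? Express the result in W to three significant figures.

In absolute terms T_C = 264.37 K and T_H = 305.93 K, so ΔT = 41.56 K.
COP_Carnot = T_C/ΔT = 264.37/41.56 = 6.362.
Ẇ_min = Q̇/COP_Carnot = 8720/6.362 = 1371 W.

1370 W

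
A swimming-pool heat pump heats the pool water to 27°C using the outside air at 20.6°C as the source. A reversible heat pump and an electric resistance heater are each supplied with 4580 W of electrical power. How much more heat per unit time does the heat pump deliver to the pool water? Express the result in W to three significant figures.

210000 W

In absolute terms T_C = 293.75 K and T_H = 300.15 K, so ΔT = 6.400 K.
COP_Carnot = T_H/ΔT = 300.15/6.400 = 46.90.
The heat pump delivers Q̇_H = COP × Ẇ = 214800 W; the resistance heater delivers Ẇ = 4580 W.
Extra = (COP − 1)·Ẇ = 210200 W.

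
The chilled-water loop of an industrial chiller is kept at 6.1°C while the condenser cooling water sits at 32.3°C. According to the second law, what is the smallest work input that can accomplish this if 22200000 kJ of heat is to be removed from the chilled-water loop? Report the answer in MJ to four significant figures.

In absolute terms T_C = 279.25 K and T_H = 305.45 K, so ΔT = 26.20 K.
The reversible limit is COP_R = T_C/ΔT = 10.66, so W_min = Q_C/COP = Q_C·ΔT/T_C.
W_min = 22200000 × 26.20/279.25 = 2083000 kJ = 2083 MJ.

2083 MJ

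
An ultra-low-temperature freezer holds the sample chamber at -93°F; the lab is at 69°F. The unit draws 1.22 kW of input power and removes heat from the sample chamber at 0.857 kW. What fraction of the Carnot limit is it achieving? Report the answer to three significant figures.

COP_actual = Q̇_C/Ẇ = 0.8570/1.220 = 0.7025.
In absolute terms T_C = 203.71 K and T_H = 293.71 K, so ΔT = 90.00 K.
COP_Carnot = T_C/ΔT = 203.71/90.00 = 2.263.
η_II = COP_actual/COP_Carnot = 0.7025/2.263 = 0.3104.

0.310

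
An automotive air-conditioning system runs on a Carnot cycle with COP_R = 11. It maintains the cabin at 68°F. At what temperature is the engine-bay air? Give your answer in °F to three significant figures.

116 °F

COP_R = T_C/(T_H − T_C) gives T_H − T_C = T_C/COP.
With T_C = 293.15 K, T_H = 293.15 × (1 + 1/11) = 319.80 K.
Converting, 319.80 K = 115.97°F.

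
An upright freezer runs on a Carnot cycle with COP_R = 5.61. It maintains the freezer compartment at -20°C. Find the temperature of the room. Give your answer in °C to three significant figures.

25.1 °C

COP_R = T_C/(T_H − T_C) gives T_H − T_C = T_C/COP.
With T_C = 253.15 K, T_H = 253.15 × (1 + 1/5.61) = 298.27 K.
Converting, 298.27 K = 25.12°C.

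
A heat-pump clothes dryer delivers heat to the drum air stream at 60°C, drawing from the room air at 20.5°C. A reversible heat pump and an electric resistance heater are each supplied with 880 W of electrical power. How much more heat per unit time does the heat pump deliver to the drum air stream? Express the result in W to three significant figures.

In absolute terms T_C = 293.65 K and T_H = 333.15 K, so ΔT = 39.50 K.
COP_Carnot = T_H/ΔT = 333.15/39.50 = 8.434.
The heat pump delivers Q̇_H = COP × Ẇ = 7422 W; the resistance heater delivers Ẇ = 880.0 W.
Extra = (COP − 1)·Ẇ = 6542 W.

6540 W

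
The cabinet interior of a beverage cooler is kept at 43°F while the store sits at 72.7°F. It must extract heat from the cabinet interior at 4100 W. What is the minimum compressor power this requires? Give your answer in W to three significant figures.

242 W

In absolute terms T_C = 279.26 K and T_H = 295.76 K, so ΔT = 16.50 K.
COP_Carnot = T_C/ΔT = 279.26/16.50 = 16.92.
Ẇ_min = Q̇/COP_Carnot = 4100/16.92 = 242.2 W.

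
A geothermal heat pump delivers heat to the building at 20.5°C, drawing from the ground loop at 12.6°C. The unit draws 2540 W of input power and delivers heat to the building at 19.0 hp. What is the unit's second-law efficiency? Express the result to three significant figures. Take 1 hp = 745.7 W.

Converting, Q̇_H = 19.00 hp = 14170 W, so COP_actual = Q̇_H/Ẇ = 14170/2540 = 5.578.
In absolute terms T_C = 285.75 K and T_H = 293.65 K, so ΔT = 7.900 K.
COP_Carnot = T_H/ΔT = 293.65/7.900 = 37.17.
η_II = COP_actual/COP_Carnot = 5.578/37.17 = 0.1501.

0.150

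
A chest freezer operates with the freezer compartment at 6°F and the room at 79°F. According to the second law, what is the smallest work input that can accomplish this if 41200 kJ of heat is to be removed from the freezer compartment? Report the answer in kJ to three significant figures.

6460 kJ

In absolute terms T_C = 258.71 K and T_H = 299.26 K, so ΔT = 40.56 K.
The reversible limit is COP_R = T_C/ΔT = 6.379, so W_min = Q_C/COP = Q_C·ΔT/T_C.
W_min = 41200 × 40.56/258.71 = 6459 kJ.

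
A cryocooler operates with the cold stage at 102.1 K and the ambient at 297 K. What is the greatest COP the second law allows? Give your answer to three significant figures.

0.524

The reservoir spacing is ΔT = 297 − 102.1 = 194.9 K.
For a reversible cycle, COP_Carnot = T_C/ΔT = 102.10/194.9 = 0.5239.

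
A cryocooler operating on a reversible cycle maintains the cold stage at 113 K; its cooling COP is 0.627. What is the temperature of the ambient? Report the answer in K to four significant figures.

COP_R = T_C/(T_H − T_C) gives T_H − T_C = T_C/COP.
With T_C = 113.00 K, T_H = 113.00 × (1 + 1/0.627) = 293.22 K.

293.2 K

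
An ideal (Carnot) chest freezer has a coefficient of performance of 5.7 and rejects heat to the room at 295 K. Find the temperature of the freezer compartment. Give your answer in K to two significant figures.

For a Carnot refrigerator COP_R = T_C/(T_H − T_C), so T_C = COP·T_H/(1 + COP).
With T_H = 295.00 K, T_C = 5.7 × 295.00/6.700 = 250.97 K.

250 K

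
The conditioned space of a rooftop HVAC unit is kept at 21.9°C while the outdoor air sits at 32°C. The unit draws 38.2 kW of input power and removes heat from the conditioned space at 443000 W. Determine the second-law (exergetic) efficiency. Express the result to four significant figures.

0.3970

Converting, Q̇_C = 443000 W = 443.0 kW, so COP_actual = Q̇_C/Ẇ = 443.0/38.20 = 11.60.
In absolute terms T_C = 295.05 K and T_H = 305.15 K, so ΔT = 10.10 K.
COP_Carnot = T_C/ΔT = 295.05/10.10 = 29.21.
η_II = COP_actual/COP_Carnot = 11.60/29.21 = 0.3970.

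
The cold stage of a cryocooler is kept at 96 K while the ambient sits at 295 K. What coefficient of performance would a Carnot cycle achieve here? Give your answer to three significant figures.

The reservoir spacing is ΔT = 295 − 96 = 199.0 K.
For a reversible cycle, COP_Carnot = T_C/ΔT = 96.00/199.0 = 0.4824.

0.482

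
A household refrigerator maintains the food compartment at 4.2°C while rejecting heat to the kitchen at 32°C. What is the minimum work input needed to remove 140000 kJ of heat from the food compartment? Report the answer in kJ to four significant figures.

14030 kJ

In absolute terms T_C = 277.35 K and T_H = 305.15 K, so ΔT = 27.80 K.
The reversible limit is COP_R = T_C/ΔT = 9.977, so W_min = Q_C/COP = Q_C·ΔT/T_C.
W_min = 140000 × 27.80/277.35 = 14030 kJ.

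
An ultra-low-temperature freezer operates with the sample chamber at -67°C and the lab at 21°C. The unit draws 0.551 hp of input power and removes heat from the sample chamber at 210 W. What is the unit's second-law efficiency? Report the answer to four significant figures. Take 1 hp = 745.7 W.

Converting, Q̇_C = 210.0 W = 0.2816 hp, so COP_actual = Q̇_C/Ẇ = 0.2816/0.5510 = 0.5111.
In absolute terms T_C = 206.15 K and T_H = 294.15 K, so ΔT = 88.00 K.
COP_Carnot = T_C/ΔT = 206.15/88.00 = 2.343.
η_II = COP_actual/COP_Carnot = 0.5111/2.343 = 0.2182.

0.2182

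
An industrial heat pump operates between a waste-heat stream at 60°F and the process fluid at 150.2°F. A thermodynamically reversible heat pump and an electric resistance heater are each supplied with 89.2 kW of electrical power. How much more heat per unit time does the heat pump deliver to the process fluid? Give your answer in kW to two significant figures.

In absolute terms T_C = 288.71 K and T_H = 338.82 K, so ΔT = 50.11 K.
COP_Carnot = T_H/ΔT = 338.82/50.11 = 6.761.
The heat pump delivers Q̇_H = COP × Ẇ = 603.1 kW; the resistance heater delivers Ẇ = 89.20 kW.
Extra = (COP − 1)·Ẇ = 513.9 kW.

510 kW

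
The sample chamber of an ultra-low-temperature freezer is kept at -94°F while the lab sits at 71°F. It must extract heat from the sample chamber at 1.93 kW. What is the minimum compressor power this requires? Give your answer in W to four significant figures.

870.9 W

In absolute terms T_C = 203.15 K and T_H = 294.82 K, so ΔT = 91.67 K.
COP_Carnot = T_C/ΔT = 203.15/91.67 = 2.216.
Ẇ_min = Q̇/COP_Carnot = 1.930/2.216 = 0.8709 kW = 870.9 W.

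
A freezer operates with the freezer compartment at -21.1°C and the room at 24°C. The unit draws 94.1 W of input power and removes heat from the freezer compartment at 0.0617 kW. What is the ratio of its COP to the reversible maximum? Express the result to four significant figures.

Converting, Q̇_C = 0.06170 kW = 61.70 W, so COP_actual = Q̇_C/Ẇ = 61.70/94.10 = 0.6557.
In absolute terms T_C = 252.05 K and T_H = 297.15 K, so ΔT = 45.10 K.
COP_Carnot = T_C/ΔT = 252.05/45.10 = 5.589.
η_II = COP_actual/COP_Carnot = 0.6557/5.589 = 0.1173.

0.1173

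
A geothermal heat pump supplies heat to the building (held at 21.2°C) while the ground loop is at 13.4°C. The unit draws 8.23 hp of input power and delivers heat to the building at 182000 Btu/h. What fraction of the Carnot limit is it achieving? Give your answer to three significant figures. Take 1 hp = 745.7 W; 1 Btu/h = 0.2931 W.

Converting, Q̇_H = 182000 Btu/h = 71.54 hp, so COP_actual = Q̇_H/Ẇ = 71.54/8.230 = 8.692.
In absolute terms T_C = 286.55 K and T_H = 294.35 K, so ΔT = 7.800 K.
COP_Carnot = T_H/ΔT = 294.35/7.800 = 37.74.
η_II = COP_actual/COP_Carnot = 8.692/37.74 = 0.2303.

0.230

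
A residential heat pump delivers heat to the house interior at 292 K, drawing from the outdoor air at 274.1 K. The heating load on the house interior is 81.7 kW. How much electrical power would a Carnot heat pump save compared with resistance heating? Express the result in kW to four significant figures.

76.69 kW

The reservoir spacing is ΔT = 292 − 274.1 = 17.90 K.
COP_Carnot = T_H/ΔT = 292.00/17.90 = 16.31.
Resistance heating needs Ẇ_res = Q̇_H = 81.70 kW; the reversible heat pump needs only Ẇ_hp = Q̇_H/COP = 5.008 kW.
Saving = 81.70 − 5.008 = 76.69 kW.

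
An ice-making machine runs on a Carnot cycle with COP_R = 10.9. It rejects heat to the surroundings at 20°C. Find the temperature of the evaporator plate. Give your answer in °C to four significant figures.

-4.634 °C

For a Carnot refrigerator COP_R = T_C/(T_H − T_C), so T_C = COP·T_H/(1 + COP).
With T_H = 293.15 K, T_C = 10.9 × 293.15/11.90 = 268.52 K.
Converting, 268.52 K = -4.63°C.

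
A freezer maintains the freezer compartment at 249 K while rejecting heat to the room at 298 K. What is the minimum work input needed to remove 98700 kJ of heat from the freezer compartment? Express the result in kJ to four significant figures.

The reservoir spacing is ΔT = 298 − 249 = 49.00 K.
The reversible limit is COP_R = T_C/ΔT = 5.082, so W_min = Q_C/COP = Q_C·ΔT/T_C.
W_min = 98700 × 49.00/249.00 = 19420 kJ.

19420 kJ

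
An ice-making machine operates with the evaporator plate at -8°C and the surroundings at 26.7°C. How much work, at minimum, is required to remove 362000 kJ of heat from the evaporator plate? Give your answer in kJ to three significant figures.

47400 kJ

In absolute terms T_C = 265.15 K and T_H = 299.85 K, so ΔT = 34.70 K.
The reversible limit is COP_R = T_C/ΔT = 7.641, so W_min = Q_C/COP = Q_C·ΔT/T_C.
W_min = 362000 × 34.70/265.15 = 47370 kJ.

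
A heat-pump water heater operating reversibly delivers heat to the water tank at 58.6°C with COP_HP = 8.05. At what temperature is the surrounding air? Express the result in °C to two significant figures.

COP_HP = T_H/(T_H − T_C) gives T_H − T_C = T_H/COP.
With T_H = 331.75 K, T_C = 331.75 × (1 − 1/8.05) = 290.54 K.
Converting, 290.54 K = 17.39°C.

17 °C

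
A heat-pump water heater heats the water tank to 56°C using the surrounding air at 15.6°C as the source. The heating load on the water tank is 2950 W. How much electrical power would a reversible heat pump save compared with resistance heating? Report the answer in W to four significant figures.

In absolute terms T_C = 288.75 K and T_H = 329.15 K, so ΔT = 40.40 K.
COP_Carnot = T_H/ΔT = 329.15/40.40 = 8.147.
Resistance heating needs Ẇ_res = Q̇_H = 2950 W; the reversible heat pump needs only Ẇ_hp = Q̇_H/COP = 362.1 W.
Saving = 2950 − 362.1 = 2588 W.

2588 W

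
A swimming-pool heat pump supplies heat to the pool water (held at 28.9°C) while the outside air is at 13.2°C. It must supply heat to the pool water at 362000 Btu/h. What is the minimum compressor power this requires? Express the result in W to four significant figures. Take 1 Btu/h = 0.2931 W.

In absolute terms T_C = 286.35 K and T_H = 302.05 K, so ΔT = 15.70 K.
COP_Carnot = T_H/ΔT = 302.05/15.70 = 19.24.
Ẇ_min = Q̇/COP_Carnot = 362000/19.24 = 18820 Btu/h = 5515 W.

5515 W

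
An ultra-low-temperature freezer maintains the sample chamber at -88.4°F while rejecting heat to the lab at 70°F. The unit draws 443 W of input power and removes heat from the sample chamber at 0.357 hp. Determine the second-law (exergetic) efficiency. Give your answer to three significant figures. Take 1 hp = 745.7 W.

Converting, Q̇_C = 0.3570 hp = 266.2 W, so COP_actual = Q̇_C/Ẇ = 266.2/443.0 = 0.6009.
In absolute terms T_C = 206.26 K and T_H = 294.26 K, so ΔT = 88.00 K.
COP_Carnot = T_C/ΔT = 206.26/88.00 = 2.344.
η_II = COP_actual/COP_Carnot = 0.6009/2.344 = 0.2564.

0.256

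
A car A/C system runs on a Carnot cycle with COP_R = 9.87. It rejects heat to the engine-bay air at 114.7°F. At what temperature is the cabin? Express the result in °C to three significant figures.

For a Carnot refrigerator COP_R = T_C/(T_H − T_C), so T_C = COP·T_H/(1 + COP).
With T_H = 319.09 K, T_C = 9.87 × 319.09/10.87 = 289.74 K.
Converting, 289.74 K = 16.59°C.

16.6 °C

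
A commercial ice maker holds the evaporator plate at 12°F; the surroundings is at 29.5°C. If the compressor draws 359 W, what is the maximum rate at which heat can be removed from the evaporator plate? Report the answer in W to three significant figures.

In absolute terms T_C = 262.04 K and T_H = 302.65 K, so ΔT = 40.61 K.
COP_Carnot = T_C/ΔT = 262.04/40.61 = 6.452.
Q̇_max = COP_Carnot × Ẇ = 6.452 × 359.0 W = 2316 W.

2320 W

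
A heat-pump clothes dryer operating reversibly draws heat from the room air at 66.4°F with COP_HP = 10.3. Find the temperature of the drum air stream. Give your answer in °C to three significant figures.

COP_HP = T_H/(T_H − T_C) rearranges to T_H = COP·T_C/(COP − 1).
With T_C = 292.26 K, T_H = 10.3 × 292.26/9.300 = 323.69 K.
Converting, 323.69 K = 50.54°C.

50.5 °C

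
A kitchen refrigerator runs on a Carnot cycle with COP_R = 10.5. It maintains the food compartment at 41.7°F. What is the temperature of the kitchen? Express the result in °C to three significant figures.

31.9 °C

COP_R = T_C/(T_H − T_C) gives T_H − T_C = T_C/COP.
With T_C = 278.54 K, T_H = 278.54 × (1 + 1/10.5) = 305.07 K.
Converting, 305.07 K = 31.92°C.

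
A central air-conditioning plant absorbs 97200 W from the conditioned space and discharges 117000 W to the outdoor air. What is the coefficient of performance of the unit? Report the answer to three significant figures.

The first law gives Q̇_H = Q̇_C + Ẇ, so the three rates are Q̇_C = 97200, Q̇_H = 117000, Ẇ = 19800 W.
COP_R = Q̇_C/Ẇ = 97200/19800 = 4.909.

4.91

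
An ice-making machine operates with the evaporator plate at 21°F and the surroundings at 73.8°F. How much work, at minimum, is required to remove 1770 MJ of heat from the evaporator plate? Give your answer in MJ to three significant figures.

194 MJ

In absolute terms T_C = 267.04 K and T_H = 296.37 K, so ΔT = 29.33 K.
The reversible limit is COP_R = T_C/ΔT = 9.104, so W_min = Q_C/COP = Q_C·ΔT/T_C.
W_min = 1770 × 29.33/267.04 = 194.4 MJ.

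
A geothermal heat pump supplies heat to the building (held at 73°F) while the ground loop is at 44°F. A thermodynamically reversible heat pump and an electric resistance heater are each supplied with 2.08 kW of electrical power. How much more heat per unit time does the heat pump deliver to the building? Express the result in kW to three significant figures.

In absolute terms T_C = 279.82 K and T_H = 295.93 K, so ΔT = 16.11 K.
COP_Carnot = T_H/ΔT = 295.93/16.11 = 18.37.
The heat pump delivers Q̇_H = COP × Ẇ = 38.21 kW; the resistance heater delivers Ẇ = 2.080 kW.
Extra = (COP − 1)·Ẇ = 36.13 kW.

36.1 kW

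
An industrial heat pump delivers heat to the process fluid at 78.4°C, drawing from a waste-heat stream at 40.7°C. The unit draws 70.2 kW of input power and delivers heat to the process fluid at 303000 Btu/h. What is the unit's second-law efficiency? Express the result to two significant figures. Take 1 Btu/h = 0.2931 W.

0.14

Converting, Q̇_H = 303000 Btu/h = 88.81 kW, so COP_actual = Q̇_H/Ẇ = 88.81/70.20 = 1.265.
In absolute terms T_C = 313.85 K and T_H = 351.55 K, so ΔT = 37.70 K.
COP_Carnot = T_H/ΔT = 351.55/37.70 = 9.325.
η_II = COP_actual/COP_Carnot = 1.265/9.325 = 0.1357.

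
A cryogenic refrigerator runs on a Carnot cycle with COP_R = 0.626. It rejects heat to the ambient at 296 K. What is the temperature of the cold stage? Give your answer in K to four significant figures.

114.0 K

For a Carnot refrigerator COP_R = T_C/(T_H − T_C), so T_C = COP·T_H/(1 + COP).
With T_H = 296.00 K, T_C = 0.626 × 296.00/1.626 = 113.96 K.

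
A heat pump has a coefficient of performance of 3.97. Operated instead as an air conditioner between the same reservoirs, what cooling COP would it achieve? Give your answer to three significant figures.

Since Q_H = Q_C + W for any cycle, COP_R = Q_C/W = Q_H/W − 1.
COP_R = 3.97 − 1 = 2.97.

2.97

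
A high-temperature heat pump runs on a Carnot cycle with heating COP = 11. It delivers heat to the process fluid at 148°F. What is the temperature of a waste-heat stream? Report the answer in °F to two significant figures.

COP_HP = T_H/(T_H − T_C) gives T_H − T_C = T_H/COP.
With T_H = 337.59 K, T_C = 337.59 × (1 − 1/11) = 306.90 K.
Converting, 306.90 K = 92.76°F.

93 °F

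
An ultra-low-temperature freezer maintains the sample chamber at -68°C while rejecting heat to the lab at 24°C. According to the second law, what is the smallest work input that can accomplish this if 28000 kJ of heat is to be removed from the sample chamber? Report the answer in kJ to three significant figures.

12600 kJ

In absolute terms T_C = 205.15 K and T_H = 297.15 K, so ΔT = 92.00 K.
The reversible limit is COP_R = T_C/ΔT = 2.230, so W_min = Q_C/COP = Q_C·ΔT/T_C.
W_min = 28000 × 92.00/205.15 = 12560 kJ.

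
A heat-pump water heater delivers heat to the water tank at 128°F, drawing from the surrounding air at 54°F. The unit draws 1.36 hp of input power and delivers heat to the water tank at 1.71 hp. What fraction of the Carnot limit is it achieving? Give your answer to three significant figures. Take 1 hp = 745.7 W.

COP_actual = Q̇_H/Ẇ = 1.710/1.360 = 1.257.
In absolute terms T_C = 285.37 K and T_H = 326.48 K, so ΔT = 41.11 K.
COP_Carnot = T_H/ΔT = 326.48/41.11 = 7.941.
η_II = COP_actual/COP_Carnot = 1.257/7.941 = 0.1583.

0.158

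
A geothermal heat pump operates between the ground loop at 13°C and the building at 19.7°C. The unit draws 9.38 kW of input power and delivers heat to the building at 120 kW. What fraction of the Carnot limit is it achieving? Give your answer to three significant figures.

0.293

COP_actual = Q̇_H/Ẇ = 120.0/9.380 = 12.79.
In absolute terms T_C = 286.15 K and T_H = 292.85 K, so ΔT = 6.700 K.
COP_Carnot = T_H/ΔT = 292.85/6.700 = 43.71.
η_II = COP_actual/COP_Carnot = 12.79/43.71 = 0.2927.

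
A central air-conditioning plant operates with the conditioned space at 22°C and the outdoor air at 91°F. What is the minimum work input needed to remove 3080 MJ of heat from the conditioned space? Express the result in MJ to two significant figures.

In absolute terms T_C = 295.15 K and T_H = 305.93 K, so ΔT = 10.78 K.
The reversible limit is COP_R = T_C/ΔT = 27.39, so W_min = Q_C/COP = Q_C·ΔT/T_C.
W_min = 3080 × 10.78/295.15 = 112.5 MJ.

110 MJ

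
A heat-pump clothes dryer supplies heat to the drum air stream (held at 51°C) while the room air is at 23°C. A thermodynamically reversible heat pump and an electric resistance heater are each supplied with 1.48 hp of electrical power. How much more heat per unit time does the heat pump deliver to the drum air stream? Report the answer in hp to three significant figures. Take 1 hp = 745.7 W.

In absolute terms T_C = 296.15 K and T_H = 324.15 K, so ΔT = 28.00 K.
COP_Carnot = T_H/ΔT = 324.15/28.00 = 11.58.
The heat pump delivers Q̇_H = COP × Ẇ = 17.13 hp; the resistance heater delivers Ẇ = 1.480 hp.
Extra = (COP − 1)·Ẇ = 15.65 hp.

15.7 hp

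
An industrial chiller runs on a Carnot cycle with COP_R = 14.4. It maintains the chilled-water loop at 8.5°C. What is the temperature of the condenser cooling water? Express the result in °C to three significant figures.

28.1 °C

COP_R = T_C/(T_H − T_C) gives T_H − T_C = T_C/COP.
With T_C = 281.65 K, T_H = 281.65 × (1 + 1/14.4) = 301.21 K.
Converting, 301.21 K = 28.06°C.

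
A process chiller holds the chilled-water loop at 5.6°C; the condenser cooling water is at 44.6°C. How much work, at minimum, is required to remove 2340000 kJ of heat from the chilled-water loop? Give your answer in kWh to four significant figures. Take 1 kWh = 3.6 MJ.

90.94 kWh

In absolute terms T_C = 278.75 K and T_H = 317.75 K, so ΔT = 39.00 K.
The reversible limit is COP_R = T_C/ΔT = 7.147, so W_min = Q_C/COP = Q_C·ΔT/T_C.
W_min = 2340000 × 39.00/278.75 = 327400 kJ = 90.94 kWh.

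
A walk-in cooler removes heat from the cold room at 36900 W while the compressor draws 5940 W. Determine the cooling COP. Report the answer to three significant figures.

The first law gives Q̇_H = Q̇_C + Ẇ, so the three rates are Q̇_C = 36900, Q̇_H = 42840, Ẇ = 5940 W.
COP_R = Q̇_C/Ẇ = 36900/5940 = 6.212.

6.21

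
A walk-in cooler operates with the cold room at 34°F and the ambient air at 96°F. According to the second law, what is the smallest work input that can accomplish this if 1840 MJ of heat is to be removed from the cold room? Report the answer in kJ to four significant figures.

231100 kJ

In absolute terms T_C = 274.26 K and T_H = 308.71 K, so ΔT = 34.44 K.
The reversible limit is COP_R = T_C/ΔT = 7.962, so W_min = Q_C/COP = Q_C·ΔT/T_C.
W_min = 1840 × 34.44/274.26 = 231.1 MJ = 231100 kJ.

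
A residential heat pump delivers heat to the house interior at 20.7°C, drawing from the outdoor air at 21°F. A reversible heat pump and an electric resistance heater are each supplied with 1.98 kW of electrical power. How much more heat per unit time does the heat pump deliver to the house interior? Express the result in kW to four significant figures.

19.72 kW

In absolute terms T_C = 267.04 K and T_H = 293.85 K, so ΔT = 26.81 K.
COP_Carnot = T_H/ΔT = 293.85/26.81 = 10.96.
The heat pump delivers Q̇_H = COP × Ẇ = 21.70 kW; the resistance heater delivers Ẇ = 1.980 kW.
Extra = (COP − 1)·Ẇ = 19.72 kW.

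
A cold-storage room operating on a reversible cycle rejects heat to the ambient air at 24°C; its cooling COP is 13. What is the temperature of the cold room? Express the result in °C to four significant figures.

For a Carnot refrigerator COP_R = T_C/(T_H − T_C), so T_C = COP·T_H/(1 + COP).
With T_H = 297.15 K, T_C = 13 × 297.15/14.00 = 275.93 K.
Converting, 275.93 K = 2.78°C.

2.775 °C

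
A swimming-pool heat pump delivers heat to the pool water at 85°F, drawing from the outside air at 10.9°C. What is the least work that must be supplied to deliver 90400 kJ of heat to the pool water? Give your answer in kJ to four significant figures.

In absolute terms T_C = 284.05 K and T_H = 302.59 K, so ΔT = 18.54 K.
The reversible limit is COP_HP = T_H/ΔT = 16.32, so W_min = Q_H/COP = Q_H·ΔT/T_H.
W_min = 90400 × 18.54/302.59 = 5540 kJ.

5540 kJ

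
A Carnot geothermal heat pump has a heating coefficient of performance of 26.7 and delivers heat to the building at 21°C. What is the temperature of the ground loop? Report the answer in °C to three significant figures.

COP_HP = T_H/(T_H − T_C) gives T_H − T_C = T_H/COP.
With T_H = 294.15 K, T_C = 294.15 × (1 − 1/26.7) = 283.13 K.
Converting, 283.13 K = 9.98°C.

9.98 °C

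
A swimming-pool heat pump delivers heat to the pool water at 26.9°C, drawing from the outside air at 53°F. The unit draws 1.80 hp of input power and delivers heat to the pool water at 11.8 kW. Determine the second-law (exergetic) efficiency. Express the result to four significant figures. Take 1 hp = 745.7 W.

0.4463

Converting, Q̇_H = 11.80 kW = 15.82 hp, so COP_actual = Q̇_H/Ẇ = 15.82/1.800 = 8.791.
In absolute terms T_C = 284.82 K and T_H = 300.05 K, so ΔT = 15.23 K.
COP_Carnot = T_H/ΔT = 300.05/15.23 = 19.70.
η_II = COP_actual/COP_Carnot = 8.791/19.70 = 0.4463.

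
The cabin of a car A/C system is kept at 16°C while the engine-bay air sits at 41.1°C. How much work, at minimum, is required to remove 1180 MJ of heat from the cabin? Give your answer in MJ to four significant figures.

102.4 MJ

In absolute terms T_C = 289.15 K and T_H = 314.25 K, so ΔT = 25.10 K.
The reversible limit is COP_R = T_C/ΔT = 11.52, so W_min = Q_C/COP = Q_C·ΔT/T_C.
W_min = 1180 × 25.10/289.15 = 102.4 MJ.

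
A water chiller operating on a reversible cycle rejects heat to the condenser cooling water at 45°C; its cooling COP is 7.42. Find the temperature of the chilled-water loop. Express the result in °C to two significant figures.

For a Carnot refrigerator COP_R = T_C/(T_H − T_C), so T_C = COP·T_H/(1 + COP).
With T_H = 318.15 K, T_C = 7.42 × 318.15/8.420 = 280.36 K.
Converting, 280.36 K = 7.21°C.

7.2 °C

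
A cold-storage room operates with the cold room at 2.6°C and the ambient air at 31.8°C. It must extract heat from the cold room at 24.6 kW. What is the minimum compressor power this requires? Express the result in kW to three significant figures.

In absolute terms T_C = 275.75 K and T_H = 304.95 K, so ΔT = 29.20 K.
COP_Carnot = T_C/ΔT = 275.75/29.20 = 9.443.
Ẇ_min = Q̇/COP_Carnot = 24.60/9.443 = 2.605 kW.

2.60 kW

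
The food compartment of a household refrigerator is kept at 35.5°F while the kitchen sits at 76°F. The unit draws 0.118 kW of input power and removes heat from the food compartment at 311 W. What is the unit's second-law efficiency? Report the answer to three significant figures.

Converting, Q̇_C = 311.0 W = 0.3110 kW, so COP_actual = Q̇_C/Ẇ = 0.3110/0.1180 = 2.636.
In absolute terms T_C = 275.09 K and T_H = 297.59 K, so ΔT = 22.50 K.
COP_Carnot = T_C/ΔT = 275.09/22.50 = 12.23.
η_II = COP_actual/COP_Carnot = 2.636/12.23 = 0.2156.

0.216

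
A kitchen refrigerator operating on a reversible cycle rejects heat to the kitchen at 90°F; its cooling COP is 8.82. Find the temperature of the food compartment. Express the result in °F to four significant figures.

For a Carnot refrigerator COP_R = T_C/(T_H − T_C), so T_C = COP·T_H/(1 + COP).
With T_H = 305.37 K, T_C = 8.82 × 305.37/9.820 = 274.28 K.
Converting, 274.28 K = 34.03°F.

34.03 °F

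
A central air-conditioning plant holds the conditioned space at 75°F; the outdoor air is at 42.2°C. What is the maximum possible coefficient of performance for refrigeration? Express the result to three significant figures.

16.2

In absolute terms T_C = 297.04 K and T_H = 315.35 K, so ΔT = 18.31 K.
For a reversible cycle, COP_Carnot = T_C/ΔT = 297.04/18.31 = 16.22.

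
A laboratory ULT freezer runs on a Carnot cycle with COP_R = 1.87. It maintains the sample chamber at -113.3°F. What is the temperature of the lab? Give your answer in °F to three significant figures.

71.9 °F

COP_R = T_C/(T_H − T_C) gives T_H − T_C = T_C/COP.
With T_C = 192.43 K, T_H = 192.43 × (1 + 1/1.87) = 295.33 K.
Converting, 295.33 K = 71.92°F.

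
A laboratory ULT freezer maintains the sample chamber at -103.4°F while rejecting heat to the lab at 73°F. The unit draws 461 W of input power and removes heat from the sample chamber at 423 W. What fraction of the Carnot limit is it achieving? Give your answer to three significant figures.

0.454

COP_actual = Q̇_C/Ẇ = 423.0/461.0 = 0.9176.
In absolute terms T_C = 197.93 K and T_H = 295.93 K, so ΔT = 98.00 K.
COP_Carnot = T_C/ΔT = 197.93/98.00 = 2.020.
η_II = COP_actual/COP_Carnot = 0.9176/2.020 = 0.4543.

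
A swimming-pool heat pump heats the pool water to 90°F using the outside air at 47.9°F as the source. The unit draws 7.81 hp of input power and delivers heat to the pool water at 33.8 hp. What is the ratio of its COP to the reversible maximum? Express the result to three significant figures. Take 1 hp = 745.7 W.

COP_actual = Q̇_H/Ẇ = 33.80/7.810 = 4.328.
In absolute terms T_C = 281.98 K and T_H = 305.37 K, so ΔT = 23.39 K.
COP_Carnot = T_H/ΔT = 305.37/23.39 = 13.06.
η_II = COP_actual/COP_Carnot = 4.328/13.06 = 0.3315.

0.331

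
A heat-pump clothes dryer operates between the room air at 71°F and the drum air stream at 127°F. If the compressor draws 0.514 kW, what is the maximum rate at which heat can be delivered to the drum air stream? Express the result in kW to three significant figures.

In absolute terms T_C = 294.82 K and T_H = 325.93 K, so ΔT = 31.11 K.
COP_Carnot = T_H/ΔT = 325.93/31.11 = 10.48.
Q̇_max = COP_Carnot × Ẇ = 10.48 × 0.5140 kW = 5.385 kW.

5.38 kW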